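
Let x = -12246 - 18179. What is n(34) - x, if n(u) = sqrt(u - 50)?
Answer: 30425 + 4*I ≈ 30425.0 + 4.0*I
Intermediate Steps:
n(u) = sqrt(-50 + u)
x = -30425
n(34) - x = sqrt(-50 + 34) - 1*(-30425) = sqrt(-16) + 30425 = 4*I + 30425 = 30425 + 4*I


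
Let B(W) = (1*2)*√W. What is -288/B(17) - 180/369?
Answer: -20/41 - 144*√17/17 ≈ -35.413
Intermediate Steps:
B(W) = 2*√W
-288/B(17) - 180/369 = -288*√17/34 - 180/369 = -144*√17/17 - 180*1/369 = -144*√17/17 - 20/41 = -20/41 - 144*√17/17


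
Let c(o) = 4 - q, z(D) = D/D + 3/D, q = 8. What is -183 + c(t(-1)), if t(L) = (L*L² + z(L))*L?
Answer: -187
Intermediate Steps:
z(D) = 1 + 3/D
t(L) = L*(L³ + (3 + L)/L) (t(L) = (L*L² + (3 + L)/L)*L = (L³ + (3 + L)/L)*L = L*(L³ + (3 + L)/L))
c(o) = -4 (c(o) = 4 - 1*8 = 4 - 8 = -4)
-183 + c(t(-1)) = -183 - 4 = -187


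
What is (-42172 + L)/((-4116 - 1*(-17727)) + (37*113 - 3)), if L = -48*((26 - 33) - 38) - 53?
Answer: -40065/17789 ≈ -2.2522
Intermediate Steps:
L = 2107 (L = -48*(-7 - 38) - 53 = -48*(-45) - 53 = 2160 - 53 = 2107)
(-42172 + L)/((-4116 - 1*(-17727)) + (37*113 - 3)) = (-42172 + 2107)/((-4116 - 1*(-17727)) + (37*113 - 3)) = -40065/((-4116 + 17727) + (4181 - 3)) = -40065/(13611 + 4178) = -40065/17789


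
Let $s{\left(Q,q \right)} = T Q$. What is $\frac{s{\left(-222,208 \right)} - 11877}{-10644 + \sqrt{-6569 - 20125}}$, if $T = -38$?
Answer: $\frac{65638}{203085} + \frac{37 i \sqrt{2966}}{406170} \approx 0.3232 + 0.0049611 i$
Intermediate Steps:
$s{\left(Q,q \right)} = - 38 Q$
$\frac{s{\left(-222,208 \right)} - 11877}{-10644 + \sqrt{-6569 - 20125}} = \frac{\left(-38\right) \left(-222\right) - 11877}{-10644 + \sqrt{-6569 - 20125}} = \frac{8436 - 11877}{-10644 + \sqrt{-26694}} = - \frac{3441}{-10644 + 3 i \sqrt{2966}}$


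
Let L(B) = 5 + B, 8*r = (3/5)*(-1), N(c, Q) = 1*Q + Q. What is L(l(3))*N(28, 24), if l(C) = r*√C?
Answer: 240 - 18*√3/5 ≈ 233.76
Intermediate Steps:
N(c, Q) = 2*Q (N(c, Q) = Q + Q = 2*Q)
r = -3/40 (r = ((3/5)*(-1))/8 = ((3*(⅕))*(-1))/8 = ((⅗)*(-1))/8 = (⅛)*(-⅗) = -3/40 ≈ -0.075000)
l(C) = -3*√C/40
L(l(3))*N(28, 24) = (5 - 3*√3/40)*(2*24) = (5 - 3*√3/40)*48 = 240 - 18*√3/5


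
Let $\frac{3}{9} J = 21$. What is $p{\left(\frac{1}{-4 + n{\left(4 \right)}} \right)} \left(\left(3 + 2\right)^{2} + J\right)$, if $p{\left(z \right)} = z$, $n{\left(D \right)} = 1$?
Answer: $- \frac{88}{3} \approx -29.333$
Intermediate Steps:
$J = 63$ ($J = 3 \cdot 21 = 63$)
$p{\left(\frac{1}{-4 + n{\left(4 \right)}} \right)} \left(\left(3 + 2\right)^{2} + J\right) = \frac{\left(3 + 2\right)^{2} + 63}{-4 + 1} = \frac{5^{2} + 63}{-3} = - \frac{25 + 63}{3} = \left(- \frac{1}{3}\right) 88 = - \frac{88}{3}$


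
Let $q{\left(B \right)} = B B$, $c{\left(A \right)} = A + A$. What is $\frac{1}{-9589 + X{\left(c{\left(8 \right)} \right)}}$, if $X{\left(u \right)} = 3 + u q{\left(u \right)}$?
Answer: $- \frac{1}{5490} \approx -0.00018215$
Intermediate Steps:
$c{\left(A \right)} = 2 A$
$q{\left(B \right)} = B^{2}$
$X{\left(u \right)} = 3 + u^{3}$ ($X{\left(u \right)} = 3 + u u^{2} = 3 + u^{3}$)
$\frac{1}{-9589 + X{\left(c{\left(8 \right)} \right)}} = \frac{1}{-9589 + \left(3 + \left(2 \cdot 8\right)^{3}\right)} = \frac{1}{-9589 + \left(3 + 16^{3}\right)} = \frac{1}{-9589 + \left(3 + 4096\right)} = \frac{1}{-9589 + 4099} = \frac{1}{-5490} = - \frac{1}{5490}$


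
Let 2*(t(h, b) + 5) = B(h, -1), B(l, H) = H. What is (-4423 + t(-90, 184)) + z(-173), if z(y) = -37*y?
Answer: 3945/2 ≈ 1972.5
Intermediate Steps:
t(h, b) = -11/2 (t(h, b) = -5 + (½)*(-1) = -5 - ½ = -11/2)
(-4423 + t(-90, 184)) + z(-173) = (-4423 - 11/2) - 37*(-173) = -8857/2 + 6401 = 3945/2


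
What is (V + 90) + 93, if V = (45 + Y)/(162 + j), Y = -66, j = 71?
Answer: 42618/233 ≈ 182.91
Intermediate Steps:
V = -21/233 (V = (45 - 66)/(162 + 71) = -21/233 ≈ -0.090129)
(V + 90) + 93 = (-21/233 + 90) + 93 = 20949/233 + 93 = 42618/233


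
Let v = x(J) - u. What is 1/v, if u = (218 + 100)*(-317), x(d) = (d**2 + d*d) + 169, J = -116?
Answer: 1/127887 ≈ 7.8194e-6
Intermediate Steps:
x(d) = 169 + 2*d**2 (x(d) = (d**2 + d**2) + 169 = 2*d**2 + 169 = 169 + 2*d**2)
u = -100806 (u = 318*(-317) = -100806)
v = 127887 (v = (169 + 2*(-116)**2) - 1*(-100806) = (169 + 2*13456) + 100806 = (169 + 26912) + 100806 = 27081 + 100806 = 127887)
1/v = 1/127887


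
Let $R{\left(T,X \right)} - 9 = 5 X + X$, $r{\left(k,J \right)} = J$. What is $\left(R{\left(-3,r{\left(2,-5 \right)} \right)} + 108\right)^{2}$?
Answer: $7569$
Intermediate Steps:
$R{\left(T,X \right)} = 9 + 6 X$ ($R{\left(T,X \right)} = 9 + \left(5 X + X\right) = 9 + 6 X$)
$\left(R{\left(-3,r{\left(2,-5 \right)} \right)} + 108\right)^{2} = \left(\left(9 + 6 \left(-5\right)\right) + 108\right)^{2} = \left(\left(9 - 30\right) + 108\right)^{2} = \left(-21 + 108\right)^{2} = 87^{2} = 7569$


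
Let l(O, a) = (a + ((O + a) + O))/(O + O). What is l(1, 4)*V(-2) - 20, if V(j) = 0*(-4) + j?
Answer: -30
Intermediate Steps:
V(j) = j (V(j) = 0 + j = j)
l(O, a) = (2*O + 2*a)/(2*O) (l(O, a) = (a + (a + 2*O))/((2*O)) = (2*O + 2*a)*(1/(2*O)) = (2*O + 2*a)/(2*O))
l(1, 4)*V(-2) - 20 = ((1 + 4)/1)*(-2) - 20 = (1*5)*(-2) - 20 = 5*(-2) - 20 = -10 - 20 = -30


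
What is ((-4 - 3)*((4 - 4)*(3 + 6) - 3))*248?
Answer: 5208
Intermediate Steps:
((-4 - 3)*((4 - 4)*(3 + 6) - 3))*248 = -7*(0*9 - 3)*248 = -7*(0 - 3)*248 = -7*(-3)*248 = 21*248 = 5208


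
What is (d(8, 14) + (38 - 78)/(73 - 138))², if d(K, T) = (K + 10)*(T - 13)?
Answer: 58564/169 ≈ 346.53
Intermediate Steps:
d(K, T) = (-13 + T)*(10 + K) (d(K, T) = (10 + K)*(-13 + T) = (-13 + T)*(10 + K))
(d(8, 14) + (38 - 78)/(73 - 138))² = ((-130 - 13*8 + 10*14 + 8*14) + (38 - 78)/(73 - 138))² = ((-130 - 104 + 140 + 112) - 40/(-65))² = (18 - 40*(-1/65))² = (18 + 8/13)² = (242/13)² = 58564/169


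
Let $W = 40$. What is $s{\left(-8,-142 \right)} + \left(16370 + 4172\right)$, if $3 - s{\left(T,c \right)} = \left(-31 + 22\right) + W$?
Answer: $20514$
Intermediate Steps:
$s{\left(T,c \right)} = -28$ ($s{\left(T,c \right)} = 3 - \left(\left(-31 + 22\right) + 40\right) = 3 - \left(-9 + 40\right) = 3 - 31 = -28$)
$s{\left(-8,-142 \right)} + \left(16370 + 4172\right) = -28 + \left(16370 + 4172\right) = -28 + 20542 = 20514$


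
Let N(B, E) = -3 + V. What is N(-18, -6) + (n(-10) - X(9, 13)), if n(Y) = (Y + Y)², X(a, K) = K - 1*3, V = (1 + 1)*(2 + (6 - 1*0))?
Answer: 403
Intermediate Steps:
V = 16 (V = 2*(2 + (6 + 0)) = 2*(2 + 6) = 2*8 = 16)
X(a, K) = -3 + K (X(a, K) = K - 3 = -3 + K)
n(Y) = 4*Y² (n(Y) = (2*Y)² = 4*Y²)
N(B, E) = 13 (N(B, E) = -3 + 16 = 13)
N(-18, -6) + (n(-10) - X(9, 13)) = 13 + (4*(-10)² - (-3 + 13)) = 13 + (4*100 - 1*10) = 13 + (400 - 10) = 13 + 390 = 403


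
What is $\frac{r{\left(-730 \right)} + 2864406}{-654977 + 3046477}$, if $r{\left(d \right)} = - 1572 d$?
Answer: $\frac{2005983}{1195750} \approx 1.6776$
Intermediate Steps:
$\frac{r{\left(-730 \right)} + 2864406}{-654977 + 3046477} = \frac{\left(-1572\right) \left(-730\right) + 2864406}{-654977 + 3046477} = \frac{1147560 + 2864406}{2391500} = 4011966 \cdot \frac{1}{2391500} = \frac{2005983}{1195750}$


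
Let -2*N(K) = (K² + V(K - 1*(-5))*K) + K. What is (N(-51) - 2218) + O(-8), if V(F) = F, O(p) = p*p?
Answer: -4602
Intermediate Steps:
O(p) = p²
N(K) = -K/2 - K²/2 - K*(5 + K)/2 (N(K) = -((K² + (K - 1*(-5))*K) + K)/2 = -((K² + (K + 5)*K) + K)/2 = -((K² + (5 + K)*K) + K)/2 = -((K² + K*(5 + K)) + K)/2 = -(K + K² + K*(5 + K))/2 = -K/2 - K²/2 - K*(5 + K)/2)
(N(-51) - 2218) + O(-8) = (-1*(-51)*(3 - 51) - 2218) + (-8)² = (-1*(-51)*(-48) - 2218) + 64 = (-2448 - 2218) + 64 = -4666 + 64 = -4602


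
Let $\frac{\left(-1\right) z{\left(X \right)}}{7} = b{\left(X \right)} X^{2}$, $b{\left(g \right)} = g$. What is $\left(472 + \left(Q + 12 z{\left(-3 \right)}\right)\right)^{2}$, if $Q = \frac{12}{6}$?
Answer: $7518564$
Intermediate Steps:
$Q = 2$ ($Q = 12 \cdot \frac{1}{6} = 2$)
$z{\left(X \right)} = - 7 X^{3}$ ($z{\left(X \right)} = - 7 X X^{2} = - 7 X^{3}$)
$\left(472 + \left(Q + 12 z{\left(-3 \right)}\right)\right)^{2} = \left(472 + \left(2 + 12 \left(- 7 \left(-3\right)^{3}\right)\right)\right)^{2} = \left(472 + \left(2 + 12 \left(\left(-7\right) \left(-27\right)\right)\right)\right)^{2} = \left(472 + \left(2 + 12 \cdot 189\right)\right)^{2} = \left(472 + \left(2 + 2268\right)\right)^{2} = \left(472 + 2270\right)^{2} = 2742^{2} = 7518564$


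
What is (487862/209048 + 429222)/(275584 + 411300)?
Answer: 44864244259/71795863216 ≈ 0.62489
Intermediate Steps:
(487862/209048 + 429222)/(275584 + 411300) = (487862*(1/209048) + 429222)/686884 = (243931/104524 + 429222)*(1/686884) = (44864244259/104524)*(1/686884) = 44864244259/71795863216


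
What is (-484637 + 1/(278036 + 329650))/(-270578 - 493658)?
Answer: 294507119981/464415517896 ≈ 0.63415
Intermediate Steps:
(-484637 + 1/(278036 + 329650))/(-270578 - 493658) = (-484637 + 1/607686)/(-764236) = (-484637 + 1/607686)*(-1/764236) = -294507119981/607686*(-1/764236) = 294507119981/464415517896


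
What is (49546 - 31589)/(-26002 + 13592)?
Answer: -17957/12410 ≈ -1.4470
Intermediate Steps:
(49546 - 31589)/(-26002 + 13592) = 17957/(-12410) = 17957*(-1/12410) = -17957/12410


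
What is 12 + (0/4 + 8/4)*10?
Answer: 32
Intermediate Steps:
12 + (0/4 + 8/4)*10 = 12 + (0*(¼) + 8*(¼))*10 = 12 + (0 + 2)*10 = 12 + 2*10 = 12 + 20 = 32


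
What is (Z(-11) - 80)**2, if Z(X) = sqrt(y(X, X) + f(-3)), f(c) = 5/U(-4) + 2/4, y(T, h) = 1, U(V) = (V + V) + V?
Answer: (480 - sqrt(39))**2/36 ≈ 6234.5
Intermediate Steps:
U(V) = 3*V (U(V) = 2*V + V = 3*V)
f(c) = 1/12 (f(c) = 5/((3*(-4))) + 2/4 = 5/(-12) + 2*(1/4) = 5*(-1/12) + 1/2 = -5/12 + 1/2 = 1/12)
Z(X) = sqrt(39)/6 (Z(X) = sqrt(1 + 1/12) = sqrt(13/12) = sqrt(39)/6)
(Z(-11) - 80)**2 = (sqrt(39)/6 - 80)**2 = (-80 + sqrt(39)/6)**2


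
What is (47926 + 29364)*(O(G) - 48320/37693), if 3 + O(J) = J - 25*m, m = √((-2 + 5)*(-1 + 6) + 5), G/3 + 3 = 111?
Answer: 931432069570/37693 - 3864500*√5 ≈ 1.6070e+7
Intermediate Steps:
G = 324 (G = -9 + 3*111 = -9 + 333 = 324)
m = 2*√5 (m = √(3*5 + 5) = √(15 + 5) = √20 = 2*√5 ≈ 4.4721)
O(J) = -3 + J - 50*√5 (O(J) = -3 + (J - 50*√5) = -3 + J - 50*√5)
(47926 + 29364)*(O(G) - 48320/37693) = (47926 + 29364)*((-3 + 324 - 50*√5) - 48320/37693) = 77290*((321 - 50*√5) - 48320*1/37693) = 77290*((321 - 50*√5) - 48320/37693) = 77290*(12051133/37693 - 50*√5) = 931432069570/37693 - 3864500*√5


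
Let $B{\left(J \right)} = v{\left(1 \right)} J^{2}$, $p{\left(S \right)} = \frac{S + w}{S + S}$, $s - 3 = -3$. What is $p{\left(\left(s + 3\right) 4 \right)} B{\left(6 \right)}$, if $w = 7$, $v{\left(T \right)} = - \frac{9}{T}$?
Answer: $- \frac{513}{2} \approx -256.5$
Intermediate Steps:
$s = 0$ ($s = 3 - 3 = 0$)
$p{\left(S \right)} = \frac{7 + S}{2 S}$ ($p{\left(S \right)} = \frac{S + 7}{S + S} = \frac{7 + S}{2 S}$)
$B{\left(J \right)} = - 9 J^{2}$ ($B{\left(J \right)} = - \frac{9}{1} J^{2} = \left(-9\right) 1 J^{2} = - 9 J^{2}$)
$p{\left(\left(s + 3\right) 4 \right)} B{\left(6 \right)} = \frac{7 + \left(0 + 3\right) 4}{2 \left(0 + 3\right) 4} \left(- 9 \cdot 6^{2}\right) = \frac{7 + 3 \cdot 4}{2 \cdot 3 \cdot 4} \left(\left(-9\right) 36\right) = \frac{7 + 12}{2 \cdot 12} \left(-324\right) = \frac{1}{2} \cdot \frac{1}{12} \cdot 19 \left(-324\right) = \frac{19}{24} \left(-324\right) = - \frac{513}{2}$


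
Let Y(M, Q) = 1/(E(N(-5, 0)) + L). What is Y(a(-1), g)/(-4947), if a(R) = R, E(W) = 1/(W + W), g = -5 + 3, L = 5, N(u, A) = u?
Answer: -10/242403 ≈ -4.1254e-5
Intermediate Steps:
g = -2
E(W) = 1/(2*W)
Y(M, Q) = 10/49 (Y(M, Q) = 1/((1/2)/(-5) + 5) = 1/((1/2)*(-1/5) + 5) = 1/(-1/10 + 5) = 1/(49/10) = 10/49)
Y(a(-1), g)/(-4947) = (10/49)/(-4947) = (10/49)*(-1/4947) = -10/242403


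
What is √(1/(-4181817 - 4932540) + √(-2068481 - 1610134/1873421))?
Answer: √(-31988715666027311037 + 155627899202403349029*I*√7259763696184235335)/17075027805297 ≈ 26.816 + 26.816*I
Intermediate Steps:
√(1/(-4181817 - 4932540) + √(-2068481 - 1610134/1873421)) = √(1/(-9114357) + √(-2068481 - 1610134*1/1873421)) = √(-1/9114357 + √(-2068481 - 1610134/1873421)) = √(-1/9114357 + √(-3875137353635/1873421)) = √(-1/9114357 + I*√7259763696184235335/1873421)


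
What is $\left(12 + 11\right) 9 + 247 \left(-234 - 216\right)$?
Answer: $-110943$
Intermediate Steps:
$\left(12 + 11\right) 9 + 247 \left(-234 - 216\right) = 23 \cdot 9 + 247 \left(-450\right) = 207 - 111150 = -110943$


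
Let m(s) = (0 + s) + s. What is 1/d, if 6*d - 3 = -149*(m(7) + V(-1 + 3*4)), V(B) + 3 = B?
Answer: -6/3275 ≈ -0.0018321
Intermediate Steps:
V(B) = -3 + B
m(s) = 2*s (m(s) = s + s = 2*s)
d = -3275/6 (d = 1/2 + (-149*(2*7 + (-3 + (-1 + 3*4))))/6 = 1/2 + (-149*(14 + (-3 + (-1 + 12))))/6 = 1/2 + (-149*(14 + (-3 + 11)))/6 = 1/2 + (-149*(14 + 8))/6 = 1/2 + (-149*22)/6 = 1/2 + (1/6)*(-3278) = 1/2 - 1639/3 = -3275/6 ≈ -545.83)
1/d = 1/(-3275/6) = -6/3275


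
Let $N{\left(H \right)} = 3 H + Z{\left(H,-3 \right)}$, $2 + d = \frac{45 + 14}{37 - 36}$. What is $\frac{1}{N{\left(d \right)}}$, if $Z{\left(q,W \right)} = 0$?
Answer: $\frac{1}{171} \approx 0.005848$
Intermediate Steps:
$d = 57$ ($d = -2 + \frac{45 + 14}{37 - 36} = -2 + \frac{59}{1} = -2 + 59 \cdot 1 = -2 + 59 = 57$)
$N{\left(H \right)} = 3 H$ ($N{\left(H \right)} = 3 H + 0 = 3 H$)
$\frac{1}{N{\left(d \right)}} = \frac{1}{3 \cdot 57} = \frac{1}{171}$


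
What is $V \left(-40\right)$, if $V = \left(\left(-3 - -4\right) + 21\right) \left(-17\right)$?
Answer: $14960$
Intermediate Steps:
$V = -374$ ($V = \left(\left(-3 + 4\right) + 21\right) \left(-17\right) = \left(1 + 21\right) \left(-17\right) = 22 \left(-17\right) = -374$)
$V \left(-40\right) = \left(-374\right) \left(-40\right) = 14960$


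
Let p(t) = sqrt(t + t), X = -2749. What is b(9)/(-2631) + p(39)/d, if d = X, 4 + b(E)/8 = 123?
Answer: -952/2631 - sqrt(78)/2749 ≈ -0.36505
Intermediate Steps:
b(E) = 952 (b(E) = -32 + 8*123 = -32 + 984 = 952)
p(t) = sqrt(2)*sqrt(t) (p(t) = sqrt(2*t) = sqrt(2)*sqrt(t))
d = -2749
b(9)/(-2631) + p(39)/d = 952/(-2631) + (sqrt(2)*sqrt(39))/(-2749) = 952*(-1/2631) + sqrt(78)*(-1/2749) = -952/2631 - sqrt(78)/2749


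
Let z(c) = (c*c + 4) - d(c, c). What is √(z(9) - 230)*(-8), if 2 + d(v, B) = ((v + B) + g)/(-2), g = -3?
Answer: -4*I*√542 ≈ -93.124*I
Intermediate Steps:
d(v, B) = -½ - B/2 - v/2 (d(v, B) = -2 + ((v + B) - 3)/(-2) = -2 + ((B + v) - 3)*(-½) = -2 + (-3 + B + v)*(-½) = -2 + (3/2 - B/2 - v/2) = -½ - B/2 - v/2)
z(c) = 9/2 + c + c² (z(c) = (c*c + 4) - (-½ - c/2 - c/2) = (c² + 4) - (-½ - c) = (4 + c²) + (½ + c) = 9/2 + c + c²)
√(z(9) - 230)*(-8) = √((9/2 + 9 + 9²) - 230)*(-8) = √((9/2 + 9 + 81) - 230)*(-8) = √(189/2 - 230)*(-8) = √(-271/2)*(-8) = (I*√542/2)*(-8) = -4*I*√542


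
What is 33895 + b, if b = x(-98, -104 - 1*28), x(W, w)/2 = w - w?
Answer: 33895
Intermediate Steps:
x(W, w) = 0 (x(W, w) = 2*(w - w) = 2*0 = 0)
b = 0
33895 + b = 33895 + 0 = 33895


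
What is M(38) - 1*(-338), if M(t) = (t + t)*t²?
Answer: 110082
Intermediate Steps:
M(t) = 2*t³ (M(t) = (2*t)*t² = 2*t³)
M(38) - 1*(-338) = 2*38³ - 1*(-338) = 2*54872 + 338 = 109744 + 338 = 110082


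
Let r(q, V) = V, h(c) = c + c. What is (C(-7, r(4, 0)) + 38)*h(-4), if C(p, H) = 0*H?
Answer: -304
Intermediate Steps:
h(c) = 2*c
C(p, H) = 0
(C(-7, r(4, 0)) + 38)*h(-4) = (0 + 38)*(2*(-4)) = 38*(-8) = -304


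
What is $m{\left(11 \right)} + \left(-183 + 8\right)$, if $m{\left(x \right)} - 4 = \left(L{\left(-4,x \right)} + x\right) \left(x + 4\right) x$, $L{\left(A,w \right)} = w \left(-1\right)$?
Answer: $-171$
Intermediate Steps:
$L{\left(A,w \right)} = - w$
$m{\left(x \right)} = 4$ ($m{\left(x \right)} = 4 + \left(- x + x\right) \left(x + 4\right) x = 4 + 0 \left(4 + x\right) x = 4 + 0 x = 4 + 0 = 4$)
$m{\left(11 \right)} + \left(-183 + 8\right) = 4 + \left(-183 + 8\right) = 4 - 175 = -171$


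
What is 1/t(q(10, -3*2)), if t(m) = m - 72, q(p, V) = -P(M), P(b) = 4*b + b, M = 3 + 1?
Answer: -1/92 ≈ -0.010870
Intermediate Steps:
M = 4
P(b) = 5*b
q(p, V) = -20 (q(p, V) = -5*4 = -1*20 = -20)
t(m) = -72 + m
1/t(q(10, -3*2)) = 1/(-72 - 20) = 1/(-92) = -1/92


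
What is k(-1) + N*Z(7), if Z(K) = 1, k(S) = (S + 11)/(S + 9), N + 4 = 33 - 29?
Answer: 5/4 ≈ 1.2500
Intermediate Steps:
N = 0 (N = -4 + (33 - 29) = -4 + 4 = 0)
k(S) = (11 + S)/(9 + S)
k(-1) + N*Z(7) = (11 - 1)/(9 - 1) + 0*1 = 10/8 + 0 = (⅛)*10 + 0 = 5/4 + 0 = 5/4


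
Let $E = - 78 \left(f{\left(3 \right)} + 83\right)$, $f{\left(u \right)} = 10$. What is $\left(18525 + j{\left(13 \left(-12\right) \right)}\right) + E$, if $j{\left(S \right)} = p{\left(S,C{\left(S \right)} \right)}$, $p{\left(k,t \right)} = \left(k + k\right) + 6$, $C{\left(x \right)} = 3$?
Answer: $10965$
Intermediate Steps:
$p{\left(k,t \right)} = 6 + 2 k$ ($p{\left(k,t \right)} = 2 k + 6 = 6 + 2 k$)
$j{\left(S \right)} = 6 + 2 S$
$E = -7254$ ($E = - 78 \left(10 + 83\right) = \left(-78\right) 93 = -7254$)
$\left(18525 + j{\left(13 \left(-12\right) \right)}\right) + E = \left(18525 + \left(6 + 2 \cdot 13 \left(-12\right)\right)\right) - 7254 = \left(18525 + \left(6 + 2 \left(-156\right)\right)\right) - 7254 = \left(18525 + \left(6 - 312\right)\right) - 7254 = \left(18525 - 306\right) - 7254 = 18219 - 7254 = 10965$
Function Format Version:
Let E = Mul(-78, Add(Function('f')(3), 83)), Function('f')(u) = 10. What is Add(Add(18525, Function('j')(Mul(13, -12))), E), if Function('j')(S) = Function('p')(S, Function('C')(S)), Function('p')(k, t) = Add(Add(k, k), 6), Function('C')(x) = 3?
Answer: 10965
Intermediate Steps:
Function('p')(k, t) = Add(6, Mul(2, k)) (Function('p')(k, t) = Add(Mul(2, k), 6) = Add(6, Mul(2, k)))
Function('j')(S) = Add(6, Mul(2, S))
E = -7254 (E = Mul(-78, Add(10, 83)) = Mul(-78, 93) = -7254)
Add(Add(18525, Function('j')(Mul(13, -12))), E) = Add(Add(18525, Add(6, Mul(2, Mul(13, -12)))), -7254) = Add(Add(18525, Add(6, Mul(2, -156))), -7254) = Add(Add(18525, Add(6, -312)), -7254) = Add(Add(18525, -306), -7254) = Add(18219, -7254) = 10965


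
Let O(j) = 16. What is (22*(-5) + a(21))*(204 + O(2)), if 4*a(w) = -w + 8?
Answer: -24915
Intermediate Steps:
a(w) = 2 - w/4 (a(w) = (-w + 8)/4 = (8 - w)/4 = 2 - w/4)
(22*(-5) + a(21))*(204 + O(2)) = (22*(-5) + (2 - 1/4*21))*(204 + 16) = (-110 + (2 - 21/4))*220 = (-110 - 13/4)*220 = -453/4*220 = -24915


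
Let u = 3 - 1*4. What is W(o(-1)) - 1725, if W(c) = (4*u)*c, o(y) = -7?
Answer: -1697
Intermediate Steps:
u = -1 (u = 3 - 4 = -1)
W(c) = -4*c (W(c) = (4*(-1))*c = -4*c)
W(o(-1)) - 1725 = -4*(-7) - 1725 = 28 - 1725 = -1697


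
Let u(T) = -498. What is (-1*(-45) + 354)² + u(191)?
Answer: 158703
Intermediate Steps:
(-1*(-45) + 354)² + u(191) = (-1*(-45) + 354)² - 498 = (45 + 354)² - 498 = 399² - 498 = 159201 - 498 = 158703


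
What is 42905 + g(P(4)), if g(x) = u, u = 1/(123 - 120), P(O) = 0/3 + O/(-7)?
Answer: 128716/3 ≈ 42905.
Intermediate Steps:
P(O) = -O/7 (P(O) = 0*(⅓) + O*(-⅐) = 0 - O/7 = -O/7)
u = ⅓ (u = 1/3 = ⅓ ≈ 0.33333)
g(x) = ⅓
42905 + g(P(4)) = 42905 + ⅓ = 128716/3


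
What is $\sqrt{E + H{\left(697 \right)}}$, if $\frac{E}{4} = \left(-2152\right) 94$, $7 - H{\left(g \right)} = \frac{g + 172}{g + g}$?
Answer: $\frac{i \sqrt{1572360904606}}{1394} \approx 899.53 i$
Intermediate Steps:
$H{\left(g \right)} = 7 - \frac{172 + g}{2 g}$ ($H{\left(g \right)} = 7 - \frac{g + 172}{g + g} = 7 - \frac{172 + g}{2 g}$)
$E = -809152$ ($E = 4 \left(\left(-2152\right) 94\right) = 4 \left(-202288\right) = -809152$)
$\sqrt{E + H{\left(697 \right)}} = \sqrt{-809152 + \left(\frac{13}{2} - \frac{86}{697}\right)} = \sqrt{-809152 + \frac{8889}{1394}} = \sqrt{- \frac{1127948999}{1394}} = \frac{i \sqrt{1572360904606}}{1394}$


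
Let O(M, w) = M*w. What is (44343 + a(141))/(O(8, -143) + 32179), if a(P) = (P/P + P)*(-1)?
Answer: 44201/31035 ≈ 1.4242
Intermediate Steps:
a(P) = -1 - P (a(P) = (1 + P)*(-1) = -1 - P)
(44343 + a(141))/(O(8, -143) + 32179) = (44343 + (-1 - 1*141))/(8*(-143) + 32179) = (44343 + (-1 - 141))/(-1144 + 32179) = (44343 - 142)/31035 = 44201*(1/31035) = 44201/31035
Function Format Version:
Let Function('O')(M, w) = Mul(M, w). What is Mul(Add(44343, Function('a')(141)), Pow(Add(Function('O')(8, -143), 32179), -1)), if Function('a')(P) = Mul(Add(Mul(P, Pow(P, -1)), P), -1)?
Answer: Rational(44201, 31035) ≈ 1.4242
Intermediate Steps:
Function('a')(P) = Add(-1, Mul(-1, P)) (Function('a')(P) = Mul(Add(1, P), -1) = Add(-1, Mul(-1, P)))
Mul(Add(44343, Function('a')(141)), Pow(Add(Function('O')(8, -143), 32179), -1)) = Mul(Add(44343, Add(-1, Mul(-1, 141))), Pow(Add(Mul(8, -143), 32179), -1)) = Mul(Add(44343, Add(-1, -141)), Pow(Add(-1144, 32179), -1)) = Mul(Add(44343, -142), Pow(31035, -1)) = Mul(44201, Rational(1, 31035)) = Rational(44201, 31035)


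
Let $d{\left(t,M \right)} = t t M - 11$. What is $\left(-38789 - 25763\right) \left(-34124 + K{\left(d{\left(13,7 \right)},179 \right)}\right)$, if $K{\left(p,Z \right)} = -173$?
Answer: $2213939944$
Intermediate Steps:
$d{\left(t,M \right)} = -11 + M t^{2}$ ($d{\left(t,M \right)} = t^{2} M - 11 = M t^{2} - 11 = -11 + M t^{2}$)
$\left(-38789 - 25763\right) \left(-34124 + K{\left(d{\left(13,7 \right)},179 \right)}\right) = \left(-38789 - 25763\right) \left(-34124 - 173\right) = \left(-64552\right) \left(-34297\right) = 2213939944$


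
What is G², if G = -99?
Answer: 9801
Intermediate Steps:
G² = (-99)² = 9801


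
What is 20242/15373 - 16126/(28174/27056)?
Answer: -3353373663890/216559451 ≈ -15485.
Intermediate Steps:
20242/15373 - 16126/(28174/27056) = 20242*(1/15373) - 16126/(28174*(1/27056)) = 20242/15373 - 16126/14087/13528 = 20242/15373 - 16126*13528/14087 = 20242/15373 - 218152528/14087 = -3353373663890/216559451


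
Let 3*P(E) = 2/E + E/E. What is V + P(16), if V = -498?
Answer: -3981/8 ≈ -497.63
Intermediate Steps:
P(E) = ⅓ + 2/(3*E) (P(E) = (2/E + E/E)/3 = (2/E + 1)/3 = (1 + 2/E)/3 = ⅓ + 2/(3*E))
V + P(16) = -498 + (⅓)*(2 + 16)/16 = -498 + (⅓)*(1/16)*18 = -498 + 3/8 = -3981/8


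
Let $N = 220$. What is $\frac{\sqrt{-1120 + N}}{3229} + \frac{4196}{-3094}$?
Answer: $- \frac{2098}{1547} + \frac{30 i}{3229} \approx -1.3562 + 0.0092908 i$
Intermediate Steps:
$\frac{\sqrt{-1120 + N}}{3229} + \frac{4196}{-3094} = \frac{\sqrt{-1120 + 220}}{3229} + \frac{4196}{-3094} = \sqrt{-900} \cdot \frac{1}{3229} + 4196 \left(- \frac{1}{3094}\right) = 30 i \frac{1}{3229} - \frac{2098}{1547} = \frac{30 i}{3229} - \frac{2098}{1547} = - \frac{2098}{1547} + \frac{30 i}{3229}$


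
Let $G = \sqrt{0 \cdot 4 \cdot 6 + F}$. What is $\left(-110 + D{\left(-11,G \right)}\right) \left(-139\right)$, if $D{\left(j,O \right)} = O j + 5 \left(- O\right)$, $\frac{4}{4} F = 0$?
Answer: $15290$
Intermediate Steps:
$F = 0$
$G = 0$ ($G = \sqrt{0 \cdot 4 \cdot 6 + 0} = \sqrt{0 \cdot 6 + 0} = \sqrt{0 + 0} = \sqrt{0} = 0$)
$D{\left(j,O \right)} = - 5 O + O j$ ($D{\left(j,O \right)} = O j - 5 O = - 5 O + O j$)
$\left(-110 + D{\left(-11,G \right)}\right) \left(-139\right) = \left(-110 + 0 \left(-5 - 11\right)\right) \left(-139\right) = \left(-110 + 0 \left(-16\right)\right) \left(-139\right) = \left(-110 + 0\right) \left(-139\right) = \left(-110\right) \left(-139\right) = 15290$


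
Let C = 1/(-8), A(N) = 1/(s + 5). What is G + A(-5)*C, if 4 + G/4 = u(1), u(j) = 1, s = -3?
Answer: -193/16 ≈ -12.063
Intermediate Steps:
A(N) = ½ (A(N) = 1/(-3 + 5) = 1/2 = ½)
G = -12 (G = -16 + 4*1 = -16 + 4 = -12)
C = -⅛ ≈ -0.12500
G + A(-5)*C = -12 + (½)*(-⅛) = -12 - 1/16 = -193/16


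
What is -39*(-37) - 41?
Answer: 1402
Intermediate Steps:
-39*(-37) - 41 = 1443 - 41 = 1402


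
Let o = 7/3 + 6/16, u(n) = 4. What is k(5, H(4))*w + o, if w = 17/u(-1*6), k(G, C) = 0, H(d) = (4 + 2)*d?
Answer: 65/24 ≈ 2.7083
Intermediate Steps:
H(d) = 6*d
o = 65/24 (o = 7*(1/3) + 6*(1/16) = 7/3 + 3/8 = 65/24 ≈ 2.7083)
w = 17/4 ≈ 4.2500
k(5, H(4))*w + o = 0*(17/4) + 65/24 = 0 + 65/24 = 65/24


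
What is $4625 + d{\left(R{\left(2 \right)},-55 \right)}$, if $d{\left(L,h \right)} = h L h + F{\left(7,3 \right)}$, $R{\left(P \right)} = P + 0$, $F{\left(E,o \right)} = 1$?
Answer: $10676$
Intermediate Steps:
$R{\left(P \right)} = P$
$d{\left(L,h \right)} = 1 + L h^{2}$ ($d{\left(L,h \right)} = h L h + 1 = L h h + 1 = L h^{2} + 1 = 1 + L h^{2}$)
$4625 + d{\left(R{\left(2 \right)},-55 \right)} = 4625 + \left(1 + 2 \left(-55\right)^{2}\right) = 4625 + \left(1 + 2 \cdot 3025\right) = 4625 + \left(1 + 6050\right) = 4625 + 6051 = 10676$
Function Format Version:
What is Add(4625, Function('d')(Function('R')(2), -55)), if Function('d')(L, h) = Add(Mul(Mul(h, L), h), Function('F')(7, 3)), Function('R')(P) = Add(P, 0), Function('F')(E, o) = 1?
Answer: 10676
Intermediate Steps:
Function('R')(P) = P
Function('d')(L, h) = Add(1, Mul(L, Pow(h, 2))) (Function('d')(L, h) = Add(Mul(Mul(h, L), h), 1) = Add(Mul(Mul(L, h), h), 1) = Add(Mul(L, Pow(h, 2)), 1) = Add(1, Mul(L, Pow(h, 2))))
Add(4625, Function('d')(Function('R')(2), -55)) = Add(4625, Add(1, Mul(2, Pow(-55, 2)))) = Add(4625, Add(1, Mul(2, 3025))) = Add(4625, Add(1, 6050)) = Add(4625, 6051) = 10676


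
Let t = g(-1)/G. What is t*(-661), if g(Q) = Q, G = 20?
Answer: 661/20 ≈ 33.050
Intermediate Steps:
t = -1/20 ≈ -0.050000
t*(-661) = -1/20*(-661) = 661/20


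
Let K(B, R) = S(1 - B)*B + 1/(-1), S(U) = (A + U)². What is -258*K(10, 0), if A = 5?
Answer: -41022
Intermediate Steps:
S(U) = (5 + U)²
K(B, R) = -1 + B*(6 - B)² (K(B, R) = (5 + (1 - B))²*B + 1/(-1) = (6 - B)²*B - 1 = B*(6 - B)² - 1 = -1 + B*(6 - B)²)
-258*K(10, 0) = -258*(-1 + 10*(-6 + 10)²) = -258*(-1 + 10*4²) = -258*(-1 + 10*16) = -258*(-1 + 160) = -258*159 = -41022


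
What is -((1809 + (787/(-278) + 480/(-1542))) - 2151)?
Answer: 24659031/71446 ≈ 345.14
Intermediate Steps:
-((1809 + (787/(-278) + 480/(-1542))) - 2151) = -((1809 + (787*(-1/278) + 480*(-1/1542))) - 2151) = -((1809 + (-787/278 - 80/257)) - 2151) = -((1809 - 224499/71446) - 2151) = -(129021315/71446 - 2151) = -1*(-24659031/71446) = 24659031/71446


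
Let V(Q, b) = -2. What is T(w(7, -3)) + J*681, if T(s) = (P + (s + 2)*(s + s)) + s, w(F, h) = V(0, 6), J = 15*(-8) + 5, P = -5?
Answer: -78322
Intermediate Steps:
J = -115 (J = -120 + 5 = -115)
w(F, h) = -2
T(s) = -5 + s + 2*s*(2 + s) (T(s) = (-5 + (s + 2)*(s + s)) + s = (-5 + (2 + s)*(2*s)) + s = (-5 + 2*s*(2 + s)) + s = -5 + s + 2*s*(2 + s))
T(w(7, -3)) + J*681 = (-5 + 2*(-2)**2 + 5*(-2)) - 115*681 = (-5 + 2*4 - 10) - 78315 = (-5 + 8 - 10) - 78315 = -7 - 78315 = -78322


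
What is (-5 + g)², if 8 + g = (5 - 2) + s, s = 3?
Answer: 49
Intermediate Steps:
g = -2 (g = -8 + ((5 - 2) + 3) = -8 + (3 + 3) = -8 + 6 = -2)
(-5 + g)² = (-5 - 2)² = (-7)² = 49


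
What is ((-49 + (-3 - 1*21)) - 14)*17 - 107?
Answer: -1586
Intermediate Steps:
((-49 + (-3 - 1*21)) - 14)*17 - 107 = ((-49 + (-3 - 21)) - 14)*17 - 107 = ((-49 - 24) - 14)*17 - 107 = (-73 - 14)*17 - 107 = -87*17 - 107 = -1479 - 107 = -1586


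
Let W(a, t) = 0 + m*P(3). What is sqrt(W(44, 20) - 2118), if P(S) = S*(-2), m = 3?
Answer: 2*I*sqrt(534) ≈ 46.217*I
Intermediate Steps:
P(S) = -2*S
W(a, t) = -18 (W(a, t) = 0 + 3*(-2*3) = 0 + 3*(-6) = 0 - 18 = -18)
sqrt(W(44, 20) - 2118) = sqrt(-18 - 2118) = sqrt(-2136) = 2*I*sqrt(534)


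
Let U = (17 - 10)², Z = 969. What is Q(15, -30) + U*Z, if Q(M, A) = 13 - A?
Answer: 47524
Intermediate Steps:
U = 49 (U = 7² = 49)
Q(15, -30) + U*Z = (13 - 1*(-30)) + 49*969 = (13 + 30) + 47481 = 43 + 47481 = 47524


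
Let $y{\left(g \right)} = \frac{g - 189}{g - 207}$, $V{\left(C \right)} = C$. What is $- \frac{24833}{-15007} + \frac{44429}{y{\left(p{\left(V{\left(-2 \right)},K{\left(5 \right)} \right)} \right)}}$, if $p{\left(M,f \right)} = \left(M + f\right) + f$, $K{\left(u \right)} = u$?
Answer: $\frac{132686949370}{2716267} \approx 48849.0$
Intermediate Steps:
$p{\left(M,f \right)} = M + 2 f$
$y{\left(g \right)} = \frac{-189 + g}{-207 + g}$
$- \frac{24833}{-15007} + \frac{44429}{y{\left(p{\left(V{\left(-2 \right)},K{\left(5 \right)} \right)} \right)}} = - \frac{24833}{-15007} + \frac{44429}{\frac{1}{-207 + \left(-2 + 2 \cdot 5\right)} \left(-189 + \left(-2 + 2 \cdot 5\right)\right)} = \left(-24833\right) \left(- \frac{1}{15007}\right) + \frac{44429}{\frac{1}{-207 + \left(-2 + 10\right)} \left(-189 + \left(-2 + 10\right)\right)} = \frac{24833}{15007} + \frac{44429}{\frac{1}{-207 + 8} \left(-189 + 8\right)} = \frac{24833}{15007} + \frac{44429}{\frac{1}{-199} \left(-181\right)} = \frac{24833}{15007} + \frac{44429}{\left(- \frac{1}{199}\right) \left(-181\right)} = \frac{24833}{15007} + \frac{44429}{\frac{181}{199}} = \frac{24833}{15007} + 44429 \cdot \frac{199}{181} = \frac{24833}{15007} + \frac{8841371}{181} = \frac{132686949370}{2716267}$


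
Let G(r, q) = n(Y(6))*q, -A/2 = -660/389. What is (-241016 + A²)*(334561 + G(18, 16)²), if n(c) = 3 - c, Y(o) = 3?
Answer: -12201118403115896/151321 ≈ -8.0631e+10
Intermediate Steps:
A = 1320/389 (A = -(-1320)/389 = -2*(-660/389) = 1320/389 ≈ 3.3933)
G(r, q) = 0 (G(r, q) = (3 - 1*3)*q = (3 - 3)*q = 0*q = 0)
(-241016 + A²)*(334561 + G(18, 16)²) = (-241016 + (1320/389)²)*(334561 + 0²) = (-241016 + 1742400/151321)*(334561 + 0) = -36469039736/151321*334561 = -12201118403115896/151321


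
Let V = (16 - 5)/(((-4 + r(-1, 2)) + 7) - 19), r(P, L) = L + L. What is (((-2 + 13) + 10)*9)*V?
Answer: -693/4 ≈ -173.25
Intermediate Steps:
r(P, L) = 2*L
V = -11/12 (V = (16 - 5)/(((-4 + 2*2) + 7) - 19) = 11/(((-4 + 4) + 7) - 19) = 11/((0 + 7) - 19) = 11/(7 - 19) = 11/(-12) = 11*(-1/12) = -11/12 ≈ -0.91667)
(((-2 + 13) + 10)*9)*V = (((-2 + 13) + 10)*9)*(-11/12) = ((11 + 10)*9)*(-11/12) = (21*9)*(-11/12) = 189*(-11/12) = -693/4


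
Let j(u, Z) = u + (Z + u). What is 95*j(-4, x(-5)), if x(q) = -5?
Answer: -1235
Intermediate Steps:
j(u, Z) = Z + 2*u
95*j(-4, x(-5)) = 95*(-5 + 2*(-4)) = 95*(-5 - 8) = 95*(-13) = -1235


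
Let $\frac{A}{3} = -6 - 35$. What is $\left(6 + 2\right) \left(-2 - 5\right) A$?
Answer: $6888$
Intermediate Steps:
$A = -123$ ($A = 3 \left(-6 - 35\right) = 3 \left(-41\right) = -123$)
$\left(6 + 2\right) \left(-2 - 5\right) A = \left(6 + 2\right) \left(-2 - 5\right) \left(-123\right) = 8 \left(-7\right) \left(-123\right) = \left(-56\right) \left(-123\right) = 6888$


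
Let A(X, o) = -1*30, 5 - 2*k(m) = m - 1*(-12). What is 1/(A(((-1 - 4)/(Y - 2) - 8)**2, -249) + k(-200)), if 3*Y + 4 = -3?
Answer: 2/133 ≈ 0.015038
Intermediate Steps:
Y = -7/3 (Y = -4/3 + (1/3)*(-3) = -4/3 - 1 = -7/3 ≈ -2.3333)
k(m) = -7/2 - m/2 (k(m) = 5/2 - (m - 1*(-12))/2 = 5/2 - (m + 12)/2 = 5/2 - (12 + m)/2 = 5/2 + (-6 - m/2) = -7/2 - m/2)
A(X, o) = -30
1/(A(((-1 - 4)/(Y - 2) - 8)**2, -249) + k(-200)) = 1/(-30 + (-7/2 - 1/2*(-200))) = 1/(-30 + (-7/2 + 100)) = 1/(-30 + 193/2) = 1/(133/2) = 2/133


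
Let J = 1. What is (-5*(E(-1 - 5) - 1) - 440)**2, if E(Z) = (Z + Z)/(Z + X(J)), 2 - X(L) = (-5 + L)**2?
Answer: 191844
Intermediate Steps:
X(L) = 2 - (-5 + L)**2
E(Z) = 2*Z/(-14 + Z) (E(Z) = (Z + Z)/(Z + (2 - (-5 + 1)**2)) = (2*Z)/(Z + (2 - 1*(-4)**2)) = (2*Z)/(Z + (2 - 1*16)) = (2*Z)/(Z + (2 - 16)) = (2*Z)/(Z - 14) = (2*Z)/(-14 + Z) = 2*Z/(-14 + Z))
(-5*(E(-1 - 5) - 1) - 440)**2 = (-5*(2*(-1 - 5)/(-14 + (-1 - 5)) - 1) - 440)**2 = (-5*(2*(-6)/(-14 - 6) - 1) - 440)**2 = (-5*(2*(-6)/(-20) - 1) - 440)**2 = (-5*(2*(-6)*(-1/20) - 1) - 440)**2 = (-5*(3/5 - 1) - 440)**2 = (-5*(-2/5) - 440)**2 = (2 - 440)**2 = (-438)**2 = 191844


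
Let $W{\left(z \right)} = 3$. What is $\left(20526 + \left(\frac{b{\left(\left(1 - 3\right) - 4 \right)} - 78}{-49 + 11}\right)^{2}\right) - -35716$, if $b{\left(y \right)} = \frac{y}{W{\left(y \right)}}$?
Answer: $\frac{20304962}{361} \approx 56246.0$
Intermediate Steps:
$b{\left(y \right)} = \frac{y}{3}$
$\left(20526 + \left(\frac{b{\left(\left(1 - 3\right) - 4 \right)} - 78}{-49 + 11}\right)^{2}\right) - -35716 = \left(20526 + \left(\frac{\frac{\left(1 - 3\right) - 4}{3} - 78}{-49 + 11}\right)^{2}\right) - -35716 = \left(20526 + \left(\frac{\frac{-2 - 4}{3} - 78}{-38}\right)^{2}\right) + 35716 = \left(20526 + \left(\left(\frac{1}{3} \left(-6\right) - 78\right) \left(- \frac{1}{38}\right)\right)^{2}\right) + 35716 = \left(20526 + \left(\left(-2 - 78\right) \left(- \frac{1}{38}\right)\right)^{2}\right) + 35716 = \left(20526 + \left(\left(-80\right) \left(- \frac{1}{38}\right)\right)^{2}\right) + 35716 = \left(20526 + \left(\frac{40}{19}\right)^{2}\right) + 35716 = \left(20526 + \frac{1600}{361}\right) + 35716 = \frac{7411486}{361} + 35716 = \frac{20304962}{361}$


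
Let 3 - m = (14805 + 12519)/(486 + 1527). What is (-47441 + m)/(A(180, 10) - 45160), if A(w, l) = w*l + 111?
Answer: 2894546/2638189 ≈ 1.0972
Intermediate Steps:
A(w, l) = 111 + l*w (A(w, l) = l*w + 111 = 111 + l*w)
m = -645/61 (m = 3 - (14805 + 12519)/(486 + 1527) = 3 - 27324/2013 = 3 - 1*828/61 = 3 - 828/61 = -645/61 ≈ -10.574)
(-47441 + m)/(A(180, 10) - 45160) = (-47441 - 645/61)/((111 + 10*180) - 45160) = -2894546/(61*((111 + 1800) - 45160)) = -2894546/(61*(1911 - 45160)) = -2894546/61/(-43249) = -2894546/61*(-1/43249) = 2894546/2638189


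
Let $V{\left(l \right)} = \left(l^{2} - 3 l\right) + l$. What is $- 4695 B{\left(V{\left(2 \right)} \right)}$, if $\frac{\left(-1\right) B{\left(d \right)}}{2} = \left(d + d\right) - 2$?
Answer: $-18780$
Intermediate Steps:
$V{\left(l \right)} = l^{2} - 2 l$
$B{\left(d \right)} = 4 - 4 d$ ($B{\left(d \right)} = - 2 \left(\left(d + d\right) - 2\right) = - 2 \left(2 d - 2\right) = - 2 \left(-2 + 2 d\right) = 4 - 4 d$)
$- 4695 B{\left(V{\left(2 \right)} \right)} = - 4695 \left(4 - 4 \cdot 2 \left(-2 + 2\right)\right) = - 4695 \left(4 - 4 \cdot 2 \cdot 0\right) = - 4695 \left(4 - 0\right) = - 4695 \left(4 + 0\right) = \left(-4695\right) 4 = -18780$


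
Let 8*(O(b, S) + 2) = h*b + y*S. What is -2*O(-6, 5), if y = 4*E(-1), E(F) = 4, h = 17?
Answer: 19/2 ≈ 9.5000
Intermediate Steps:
y = 16 (y = 4*4 = 16)
O(b, S) = -2 + 2*S + 17*b/8 (O(b, S) = -2 + (17*b + 16*S)/8 = -2 + (16*S + 17*b)/8 = -2 + (2*S + 17*b/8) = -2 + 2*S + 17*b/8)
-2*O(-6, 5) = -2*(-2 + 2*5 + (17/8)*(-6)) = -2*(-2 + 10 - 51/4) = -2*(-19/4) = 19/2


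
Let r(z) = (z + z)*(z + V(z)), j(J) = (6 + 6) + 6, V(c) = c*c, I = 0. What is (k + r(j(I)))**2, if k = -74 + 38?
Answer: 150700176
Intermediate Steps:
k = -36
V(c) = c**2
j(J) = 18 (j(J) = 12 + 6 = 18)
r(z) = 2*z*(z + z**2) (r(z) = (z + z)*(z + z**2) = (2*z)*(z + z**2) = 2*z*(z + z**2))
(k + r(j(I)))**2 = (-36 + 2*18**2*(1 + 18))**2 = (-36 + 2*324*19)**2 = (-36 + 12312)**2 = 12276**2 = 150700176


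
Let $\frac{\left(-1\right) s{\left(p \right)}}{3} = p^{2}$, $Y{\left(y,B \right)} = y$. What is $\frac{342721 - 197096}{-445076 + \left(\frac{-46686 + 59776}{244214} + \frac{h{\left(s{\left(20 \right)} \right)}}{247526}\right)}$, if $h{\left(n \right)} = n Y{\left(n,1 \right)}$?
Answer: $- \frac{95684037319375}{292436785006647} \approx -0.3272$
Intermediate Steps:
$s{\left(p \right)} = - 3 p^{2}$
$h{\left(n \right)} = n^{2}$ ($h{\left(n \right)} = n n = n^{2}$)
$\frac{342721 - 197096}{-445076 + \left(\frac{-46686 + 59776}{244214} + \frac{h{\left(s{\left(20 \right)} \right)}}{247526}\right)} = \frac{342721 - 197096}{-445076 + \left(\frac{-46686 + 59776}{244214} + \frac{\left(- 3 \cdot 20^{2}\right)^{2}}{247526}\right)} = \frac{145625}{-445076 + \left(13090 \cdot \frac{1}{244214} + \left(\left(-3\right) 400\right)^{2} \cdot \frac{1}{247526}\right)} = \frac{145625}{-445076 + \left(\frac{6545}{122107} + \left(-1200\right)^{2} \cdot \frac{1}{247526}\right)} = \frac{145625}{-445076 + \left(\frac{6545}{122107} + 1440000 \cdot \frac{1}{247526}\right)} = \frac{145625}{-445076 + \left(\frac{6545}{122107} + \frac{720000}{123763}\right)} = \frac{145625}{-445076 + \frac{3857698645}{657057767}} = \frac{145625}{- \frac{292436785006647}{657057767}} = 145625 \left(- \frac{657057767}{292436785006647}\right) = - \frac{95684037319375}{292436785006647}$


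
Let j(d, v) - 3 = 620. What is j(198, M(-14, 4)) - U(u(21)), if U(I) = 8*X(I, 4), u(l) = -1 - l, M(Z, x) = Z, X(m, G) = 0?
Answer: 623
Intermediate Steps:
j(d, v) = 623 (j(d, v) = 3 + 620 = 623)
U(I) = 0 (U(I) = 8*0 = 0)
j(198, M(-14, 4)) - U(u(21)) = 623 - 1*0 = 623 + 0 = 623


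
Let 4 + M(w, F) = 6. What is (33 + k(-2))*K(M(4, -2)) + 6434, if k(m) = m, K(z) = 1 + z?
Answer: 6527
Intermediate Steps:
M(w, F) = 2 (M(w, F) = -4 + 6 = 2)
(33 + k(-2))*K(M(4, -2)) + 6434 = (33 - 2)*(1 + 2) + 6434 = 31*3 + 6434 = 93 + 6434 = 6527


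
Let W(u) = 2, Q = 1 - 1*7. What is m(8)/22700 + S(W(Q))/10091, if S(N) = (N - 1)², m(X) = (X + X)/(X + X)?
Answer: 32791/229065700 ≈ 0.00014315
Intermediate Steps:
Q = -6 (Q = 1 - 7 = -6)
m(X) = 1 (m(X) = (2*X)/((2*X)) = (2*X)*(1/(2*X)) = 1)
S(N) = (-1 + N)²
m(8)/22700 + S(W(Q))/10091 = 1/22700 + (-1 + 2)²/10091 = 1*(1/22700) + 1²*(1/10091) = 1/22700 + 1*(1/10091) = 1/22700 + 1/10091 = 32791/229065700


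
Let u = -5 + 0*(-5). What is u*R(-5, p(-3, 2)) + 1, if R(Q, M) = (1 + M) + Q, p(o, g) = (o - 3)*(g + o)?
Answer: -9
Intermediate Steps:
p(o, g) = (-3 + o)*(g + o)
R(Q, M) = 1 + M + Q
u = -5 (u = -5 + 0 = -5)
u*R(-5, p(-3, 2)) + 1 = -5*(1 + ((-3)**2 - 3*2 - 3*(-3) + 2*(-3)) - 5) + 1 = -5*(1 + (9 - 6 + 9 - 6) - 5) + 1 = -5*(1 + 6 - 5) + 1 = -5*2 + 1 = -10 + 1 = -9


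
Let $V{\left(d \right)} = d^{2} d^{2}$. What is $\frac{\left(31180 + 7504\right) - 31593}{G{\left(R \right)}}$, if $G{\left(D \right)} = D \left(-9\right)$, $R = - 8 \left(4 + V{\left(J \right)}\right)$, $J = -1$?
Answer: $\frac{7091}{360} \approx 19.697$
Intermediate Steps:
$V{\left(d \right)} = d^{4}$
$R = -40$ ($R = - 8 \left(4 + \left(-1\right)^{4}\right) = - 8 \left(4 + 1\right) = \left(-8\right) 5 = -40$)
$G{\left(D \right)} = - 9 D$
$\frac{\left(31180 + 7504\right) - 31593}{G{\left(R \right)}} = \frac{\left(31180 + 7504\right) - 31593}{\left(-9\right) \left(-40\right)} = \frac{38684 - 31593}{360} = 7091 \cdot \frac{1}{360} = \frac{7091}{360}$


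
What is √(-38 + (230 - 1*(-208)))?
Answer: 20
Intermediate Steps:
√(-38 + (230 - 1*(-208))) = √(-38 + (230 + 208)) = √(-38 + 438) = √400 = 20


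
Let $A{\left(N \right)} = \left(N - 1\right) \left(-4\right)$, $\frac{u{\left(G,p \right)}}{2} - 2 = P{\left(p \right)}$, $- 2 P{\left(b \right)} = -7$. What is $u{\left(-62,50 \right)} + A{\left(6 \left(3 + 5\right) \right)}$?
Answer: $-177$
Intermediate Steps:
$P{\left(b \right)} = \frac{7}{2}$ ($P{\left(b \right)} = \left(- \frac{1}{2}\right) \left(-7\right) = \frac{7}{2}$)
$u{\left(G,p \right)} = 11$ ($u{\left(G,p \right)} = 4 + 2 \cdot \frac{7}{2} = 4 + 7 = 11$)
$A{\left(N \right)} = 4 - 4 N$ ($A{\left(N \right)} = \left(-1 + N\right) \left(-4\right) = 4 - 4 N$)
$u{\left(-62,50 \right)} + A{\left(6 \left(3 + 5\right) \right)} = 11 + \left(4 - 4 \cdot 6 \left(3 + 5\right)\right) = 11 + \left(4 - 4 \cdot 6 \cdot 8\right) = 11 + \left(4 - 192\right) = 11 - 188 = -177$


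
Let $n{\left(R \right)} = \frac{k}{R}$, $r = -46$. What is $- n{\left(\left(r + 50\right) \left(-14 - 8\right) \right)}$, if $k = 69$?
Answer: $\frac{69}{88} \approx 0.78409$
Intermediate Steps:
$n{\left(R \right)} = \frac{69}{R}$
$- n{\left(\left(r + 50\right) \left(-14 - 8\right) \right)} = - \frac{69}{\left(-46 + 50\right) \left(-14 - 8\right)} = - \frac{69}{4 \left(-22\right)} = - \frac{69}{-88} = - \frac{69 \left(-1\right)}{88} = \left(-1\right) \left(- \frac{69}{88}\right) = \frac{69}{88}$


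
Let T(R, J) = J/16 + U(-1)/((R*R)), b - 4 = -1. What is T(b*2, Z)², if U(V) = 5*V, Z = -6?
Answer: 1369/5184 ≈ 0.26408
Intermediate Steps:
b = 3 (b = 4 - 1 = 3)
T(R, J) = -5/R² + J/16 (T(R, J) = J/16 + (5*(-1))/((R*R)) = J*(1/16) - 5/R² = J/16 - 5/R² = -5/R² + J/16)
T(b*2, Z)² = (-5/(3*2)² + (1/16)*(-6))² = (-5/6² - 3/8)² = (-5*1/36 - 3/8)² = (-5/36 - 3/8)² = (-37/72)² = 1369/5184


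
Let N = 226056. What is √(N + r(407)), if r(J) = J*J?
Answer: √391705 ≈ 625.86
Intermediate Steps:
r(J) = J²
√(N + r(407)) = √(226056 + 407²) = √(226056 + 165649) = √391705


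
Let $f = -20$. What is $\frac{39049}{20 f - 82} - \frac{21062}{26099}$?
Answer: $- \frac{1029291735}{12579718} \approx -81.822$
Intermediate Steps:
$\frac{39049}{20 f - 82} - \frac{21062}{26099} = \frac{39049}{20 \left(-20\right) - 82} - \frac{21062}{26099} = \frac{39049}{-400 - 82} - \frac{21062}{26099} = \frac{39049}{-482} - \frac{21062}{26099} = 39049 \left(- \frac{1}{482}\right) - \frac{21062}{26099} = - \frac{39049}{482} - \frac{21062}{26099} = - \frac{1029291735}{12579718}$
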